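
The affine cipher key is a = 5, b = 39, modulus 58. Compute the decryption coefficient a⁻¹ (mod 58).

35

gcd(58, 5) by repeated division:
58 = 11×5 + 3
5 = 1×3 + 2
3 = 1×2 + 1
2 = 2×1 + 0
The gcd is 1. Working backward:
1 = 3 − 2
1 = −5 + 2·3
1 = 2·58 − 23·5
Thus 5·(-23) ≡ 1 (mod 58); reducing, -23 mod 58 = 35.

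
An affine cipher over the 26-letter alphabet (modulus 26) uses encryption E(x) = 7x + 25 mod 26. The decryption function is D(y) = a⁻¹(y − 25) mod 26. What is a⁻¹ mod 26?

Run Euclid on (26, 7):
26 = 3·7 + 5
7 = 1·5 + 2
5 = 2·2 + 1
2 = 2·1 + 0
Since gcd(7, 26) = 1, back-substitute to write 1 as a combination:
1 = 5 − 2·2
1 = −2·7 + 3·5
1 = 3·26 − 11·7
Hence 7⁻¹ ≡ -11 ≡ 15 (mod 26).

15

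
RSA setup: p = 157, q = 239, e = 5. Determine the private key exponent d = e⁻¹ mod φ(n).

22277

φ(n) = (p−1)(q−1) = 156·238 = 37128.
Need d with 5·d ≡ 1 (mod 37128). Apply the extended Euclidean algorithm:
37128 = 7425×5 + 3
5 = 1×3 + 2
3 = 1×2 + 1
2 = 2×1 + 0
Back-substitute:
1 = 3 − 2
1 = −5 + 2·3
1 = 2·37128 − 14851·5
So 5·(-14851) ≡ 1 (mod 37128), hence d ≡ -14851 ≡ 22277 (mod 37128).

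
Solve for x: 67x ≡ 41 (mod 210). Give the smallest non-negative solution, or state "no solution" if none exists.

173

First find gcd(67, 210):
210 = 3·67 + 9
67 = 7·9 + 4
9 = 2·4 + 1
4 = 4·1 + 0
gcd = 1, so a unique solution mod 210 exists.
Back-substitute for the Bézout coefficients:
1 = 9 − 2·4
1 = −2·67 + 15·9
1 = 15·210 − 47·67
So 67·(-47) ≡ 1 (mod 210), giving 67⁻¹ ≡ 163.
x ≡ 67⁻¹·41 ≡ 163·41 ≡ 173 (mod 210).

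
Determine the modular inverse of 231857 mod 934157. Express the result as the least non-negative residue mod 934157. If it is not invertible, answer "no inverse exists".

Apply the Euclidean algorithm to 934157 and 231857:
934157 = 4·231857 + 6729
231857 = 34·6729 + 3071
6729 = 2·3071 + 587
3071 = 5·587 + 136
587 = 4·136 + 43
136 = 3·43 + 7
43 = 6·7 + 1
7 = 7·1 + 0
Since gcd(231857, 934157) = 1, back-substitute to write 1 as a combination:
1 = 43 − 6·7
1 = −6·136 + 19·43
1 = 19·587 − 82·136
1 = −82·3071 + 429·587
1 = 429·6729 − 940·3071
1 = −940·231857 + 32389·6729
1 = 32389·934157 − 130496·231857
Thus 231857·(-130496) ≡ 1 (mod 934157); reducing, -130496 mod 934157 = 803661.

803661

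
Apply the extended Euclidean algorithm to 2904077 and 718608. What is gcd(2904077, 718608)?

Euclidean algorithm:
2904077 = 4·718608 + 29645
718608 = 24·29645 + 7128
29645 = 4·7128 + 1133
7128 = 6·1133 + 330
1133 = 3·330 + 143
330 = 2·143 + 44
143 = 3·44 + 11
44 = 4·11 + 0
gcd(2904077, 718608) = 11.
Express as a combination:
11 = 143 − 3·44
11 = −3·330 + 7·143
11 = 7·1133 − 24·330
11 = −24·7128 + 151·1133
11 = 151·29645 − 628·7128
11 = −628·718608 + 15223·29645
11 = 15223·2904077 − 61520·718608
So 11 = (15223)·2904077 + (-61520)·718608.

11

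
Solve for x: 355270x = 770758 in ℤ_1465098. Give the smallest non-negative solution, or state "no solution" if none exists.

604768

First find gcd(355270, 1465098):
1465098 = 4*355270 + 44018
355270 = 8*44018 + 3126
44018 = 14*3126 + 254
3126 = 12*254 + 78
254 = 3*78 + 20
78 = 3*20 + 18
20 = 1*18 + 2
18 = 9*2 + 0
gcd = 2 and 2 | 770758, so solutions exist. Divide through by 2: 177635x ≡ 385379 (mod 732549).
Now find 177635⁻¹ mod 732549:
732549 = 4·177635 + 22009
177635 = 8·22009 + 1563
22009 = 14·1563 + 127
1563 = 12·127 + 39
127 = 3·39 + 10
39 = 3·10 + 9
10 = 1·9 + 1
9 = 9·1 + 0
Back-substitute:
1 = 10 − 9
1 = −39 + 4·10
1 = 4·127 − 13·39
1 = −13·1563 + 160·127
1 = 160·22009 − 2253·1563
1 = −2253·177635 + 18184·22009
1 = 18184·732549 − 74989·177635
So 177635·(-74989) ≡ 1 (mod 732549), i.e. 177635⁻¹ ≡ 657560.
Then x ≡ 657560·385379 ≡ 604768 (mod 732549); the smallest non-negative solution is x = 604768.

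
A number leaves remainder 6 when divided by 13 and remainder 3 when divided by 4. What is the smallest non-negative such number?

Write x = 6 + 13·k. Then 13·k ≡ 3 − 6 ≡ 1 (mod 4).
Need 13⁻¹ mod 4. Extended Euclid on (4, 1):
4 = 4*1 + 0
13⁻¹ ≡ 1 (mod 4), so k ≡ 1·1 ≡ 1 (mod 4).
x = 6 + 13·1 = 19.

19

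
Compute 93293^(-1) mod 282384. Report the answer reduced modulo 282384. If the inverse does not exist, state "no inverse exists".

Extended Euclidean algorithm:
282384 = 3·93293 + 2505
93293 = 37·2505 + 608
2505 = 4·608 + 73
608 = 8·73 + 24
73 = 3·24 + 1
24 = 24·1 + 0
Since gcd(93293, 282384) = 1, back-substitute to write 1 as a combination:
1 = 73 − 3·24
1 = −3·608 + 25·73
1 = 25·2505 − 103·608
1 = −103·93293 + 3836·2505
1 = 3836·282384 − 11611·93293
Hence 93293⁻¹ ≡ -11611 ≡ 270773 (mod 282384).

270773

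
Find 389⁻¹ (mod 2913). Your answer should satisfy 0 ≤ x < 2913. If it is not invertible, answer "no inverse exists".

Extended Euclidean algorithm:
2913 = 7·389 + 190
389 = 2·190 + 9
190 = 21·9 + 1
9 = 9·1 + 0
gcd = 1, so the inverse exists. Back-substitute:
1 = 190 − 21·9
1 = −21·389 + 43·190
1 = 43·2913 − 322·389
So 389·(-322) ≡ 1 (mod 2913), and -322 ≡ 2591 (mod 2913).

2591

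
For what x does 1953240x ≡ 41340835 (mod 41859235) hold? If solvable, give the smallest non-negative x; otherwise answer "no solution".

2627228

First find gcd(1953240, 41859235):
41859235 = 21×1953240 + 841195
1953240 = 2×841195 + 270850
841195 = 3×270850 + 28645
270850 = 9×28645 + 13045
28645 = 2×13045 + 2555
13045 = 5×2555 + 270
2555 = 9×270 + 125
270 = 2×125 + 20
125 = 6×20 + 5
20 = 4×5 + 0
gcd = 5 and 5 | 41340835, so solutions exist. Divide through by 5: 390648x ≡ 8268167 (mod 8371847).
Now find 390648⁻¹ mod 8371847:
8371847 = 21·390648 + 168239
390648 = 2·168239 + 54170
168239 = 3·54170 + 5729
54170 = 9·5729 + 2609
5729 = 2·2609 + 511
2609 = 5·511 + 54
511 = 9·54 + 25
54 = 2·25 + 4
25 = 6·4 + 1
4 = 4·1 + 0
Back-substitute:
1 = 25 − 6·4
1 = −6·54 + 13·25
1 = 13·511 − 123·54
1 = −123·2609 + 628·511
1 = 628·5729 − 1379·2609
1 = −1379·54170 + 13039·5729
1 = 13039·168239 − 40496·54170
1 = −40496·390648 + 94031·168239
1 = 94031·8371847 − 2015147·390648
So 390648·(-2015147) ≡ 1 (mod 8371847), i.e. 390648⁻¹ ≡ 6356700.
Then x ≡ 6356700·8268167 ≡ 2627228 (mod 8371847); the smallest non-negative solution is x = 2627228.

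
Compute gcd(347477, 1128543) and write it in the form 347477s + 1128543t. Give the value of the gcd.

Apply Euclid's algorithm to 1128543 and 347477:
1128543 = 3·347477 + 86112
347477 = 4·86112 + 3029
86112 = 28·3029 + 1300
3029 = 2·1300 + 429
1300 = 3·429 + 13
429 = 33·13 + 0
gcd(347477, 1128543) = 13.
Working backward:
13 = 1300 − 3·429
13 = −3·3029 + 7·1300
13 = 7·86112 − 199·3029
13 = −199·347477 + 803·86112
13 = 803·1128543 − 2608·347477
So 13 = (803)·1128543 + (-2608)·347477.

13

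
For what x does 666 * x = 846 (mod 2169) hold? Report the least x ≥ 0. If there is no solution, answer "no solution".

112

First find gcd(666, 2169):
2169 = 3×666 + 171
666 = 3×171 + 153
171 = 1×153 + 18
153 = 8×18 + 9
18 = 2×9 + 0
gcd = 9 and 9 | 846, so solutions exist. Divide through by 9: 74x ≡ 94 (mod 241).
Now find 74⁻¹ mod 241:
241 = 3*74 + 19
74 = 3*19 + 17
19 = 1*17 + 2
17 = 8*2 + 1
2 = 2*1 + 0
Back-substitute:
1 = 17 − 8·2
1 = −8·19 + 9·17
1 = 9·74 − 35·19
1 = −35·241 + 114·74
So 74⁻¹ ≡ 114 (mod 241).
Then x ≡ 114·94 ≡ 112 (mod 241); the smallest non-negative solution is x = 112.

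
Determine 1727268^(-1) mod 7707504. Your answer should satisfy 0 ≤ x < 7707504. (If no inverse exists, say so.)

no inverse exists

Compute gcd(1727268, 7707504):
7707504 = 4*1727268 + 798432
1727268 = 2*798432 + 130404
798432 = 6*130404 + 16008
130404 = 8*16008 + 2340
16008 = 6*2340 + 1968
2340 = 1*1968 + 372
1968 = 5*372 + 108
372 = 3*108 + 48
108 = 2*48 + 12
48 = 4*12 + 0
The gcd is 12, not 1, hence no inverse exists.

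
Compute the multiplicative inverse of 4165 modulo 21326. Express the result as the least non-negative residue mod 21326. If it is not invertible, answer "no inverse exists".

9237

Run Euclid on (21326, 4165):
21326 = 5×4165 + 501
4165 = 8×501 + 157
501 = 3×157 + 30
157 = 5×30 + 7
30 = 4×7 + 2
7 = 3×2 + 1
2 = 2×1 + 0
The gcd is 1. Working backward:
1 = 7 − 3·2
1 = −3·30 + 13·7
1 = 13·157 − 68·30
1 = −68·501 + 217·157
1 = 217·4165 − 1804·501
1 = −1804·21326 + 9237·4165
So 4165·9237 ≡ 1 (mod 21326).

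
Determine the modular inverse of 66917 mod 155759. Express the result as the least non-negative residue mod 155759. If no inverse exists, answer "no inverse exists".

44600

Extended Euclidean algorithm:
155759 = 2×66917 + 21925
66917 = 3×21925 + 1142
21925 = 19×1142 + 227
1142 = 5×227 + 7
227 = 32×7 + 3
7 = 2×3 + 1
3 = 3×1 + 0
The gcd is 1. Working backward:
1 = 7 − 2·3
1 = −2·227 + 65·7
1 = 65·1142 − 327·227
1 = −327·21925 + 6278·1142
1 = 6278·66917 − 19161·21925
1 = −19161·155759 + 44600·66917
So 66917·44600 ≡ 1 (mod 155759).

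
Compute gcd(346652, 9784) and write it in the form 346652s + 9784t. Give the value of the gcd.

4

Euclidean algorithm:
346652 = 35*9784 + 4212
9784 = 2*4212 + 1360
4212 = 3*1360 + 132
1360 = 10*132 + 40
132 = 3*40 + 12
40 = 3*12 + 4
12 = 3*4 + 0
gcd(346652, 9784) = 4.
Back-substituting:
4 = 40 − 3·12
4 = −3·132 + 10·40
4 = 10·1360 − 103·132
4 = −103·4212 + 319·1360
4 = 319·9784 − 741·4212
4 = −741·346652 + 26254·9784
So 4 = (-741)·346652 + (26254)·9784.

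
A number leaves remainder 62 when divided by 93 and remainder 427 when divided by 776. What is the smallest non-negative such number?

Write x = 62 + 93·k. Then 93·k ≡ 427 − 62 ≡ 365 (mod 776).
Need 93⁻¹ mod 776. Extended Euclid on (776, 93):
776 = 8*93 + 32
93 = 2*32 + 29
32 = 1*29 + 3
29 = 9*3 + 2
3 = 1*2 + 1
2 = 2*1 + 0
Back-substitute:
1 = 3 − 2
1 = −29 + 10·3
1 = 10·32 − 11·29
1 = −11·93 + 32·32
1 = 32·776 − 267·93
93⁻¹ ≡ 509 (mod 776), so k ≡ 509·365 ≡ 321 (mod 776).
x = 62 + 93·321 = 29915.

29915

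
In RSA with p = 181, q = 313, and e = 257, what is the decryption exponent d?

φ(n) = (p−1)(q−1) = 180·312 = 56160.
Need d with 257·d ≡ 1 (mod 56160). Apply the extended Euclidean algorithm:
56160 = 218×257 + 134
257 = 1×134 + 123
134 = 1×123 + 11
123 = 11×11 + 2
11 = 5×2 + 1
2 = 2×1 + 0
Back-substitute:
1 = 11 − 5·2
1 = −5·123 + 56·11
1 = 56·134 − 61·123
1 = −61·257 + 117·134
1 = 117·56160 − 25567·257
So 257·(-25567) ≡ 1 (mod 56160), hence d ≡ -25567 ≡ 30593 (mod 56160).

30593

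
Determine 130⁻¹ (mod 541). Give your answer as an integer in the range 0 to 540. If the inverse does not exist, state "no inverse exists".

412

Apply the Euclidean algorithm to 541 and 130:
541 = 4×130 + 21
130 = 6×21 + 4
21 = 5×4 + 1
4 = 4×1 + 0
gcd = 1, so the inverse exists. Back-substitute:
1 = 21 − 5·4
1 = −5·130 + 31·21
1 = 31·541 − 129·130
Hence 130⁻¹ ≡ -129 ≡ 412 (mod 541).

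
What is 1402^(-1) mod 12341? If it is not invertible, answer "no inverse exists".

Run Euclid on (12341, 1402):
12341 = 8·1402 + 1125
1402 = 1·1125 + 277
1125 = 4·277 + 17
277 = 16·17 + 5
17 = 3·5 + 2
5 = 2·2 + 1
2 = 2·1 + 0
The gcd is 1. Working backward:
1 = 5 − 2·2
1 = −2·17 + 7·5
1 = 7·277 − 114·17
1 = −114·1125 + 463·277
1 = 463·1402 − 577·1125
1 = −577·12341 + 5079·1402
So 1402·5079 ≡ 1 (mod 12341).

5079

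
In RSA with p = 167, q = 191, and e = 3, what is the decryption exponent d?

21027

φ(n) = (p−1)(q−1) = 166·190 = 31540.
Need d with 3·d ≡ 1 (mod 31540). Apply the extended Euclidean algorithm:
31540 = 10513×3 + 1
3 = 3×1 + 0
Back-substitute:
1 = 31540 − 10513·3
So 3·(-10513) ≡ 1 (mod 31540), hence d ≡ -10513 ≡ 21027 (mod 31540).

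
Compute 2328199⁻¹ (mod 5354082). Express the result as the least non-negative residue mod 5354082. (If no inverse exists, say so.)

2845111

Extended Euclidean algorithm:
5354082 = 2*2328199 + 697684
2328199 = 3*697684 + 235147
697684 = 2*235147 + 227390
235147 = 1*227390 + 7757
227390 = 29*7757 + 2437
7757 = 3*2437 + 446
2437 = 5*446 + 207
446 = 2*207 + 32
207 = 6*32 + 15
32 = 2*15 + 2
15 = 7*2 + 1
2 = 2*1 + 0
gcd = 1, so the inverse exists. Back-substitute:
1 = 15 − 7·2
1 = −7·32 + 15·15
1 = 15·207 − 97·32
1 = −97·446 + 209·207
1 = 209·2437 − 1142·446
1 = −1142·7757 + 3635·2437
1 = 3635·227390 − 106557·7757
1 = −106557·235147 + 110192·227390
1 = 110192·697684 − 326941·235147
1 = −326941·2328199 + 1091015·697684
1 = 1091015·5354082 − 2508971·2328199
So 2328199·(-2508971) ≡ 1 (mod 5354082), and -2508971 ≡ 2845111 (mod 5354082).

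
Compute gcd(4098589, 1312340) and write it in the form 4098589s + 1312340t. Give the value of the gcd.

Euclidean algorithm:
4098589 = 3*1312340 + 161569
1312340 = 8*161569 + 19788
161569 = 8*19788 + 3265
19788 = 6*3265 + 198
3265 = 16*198 + 97
198 = 2*97 + 4
97 = 24*4 + 1
4 = 4*1 + 0
gcd(4098589, 1312340) = 1.
Working backward:
1 = 97 − 24·4
1 = −24·198 + 49·97
1 = 49·3265 − 808·198
1 = −808·19788 + 4897·3265
1 = 4897·161569 − 39984·19788
1 = −39984·1312340 + 324769·161569
1 = 324769·4098589 − 1014291·1312340
So 1 = (324769)·4098589 + (-1014291)·1312340.

1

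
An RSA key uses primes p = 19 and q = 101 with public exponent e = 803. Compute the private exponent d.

φ(n) = (p−1)(q−1) = 18·100 = 1800.
Need d with 803·d ≡ 1 (mod 1800). Apply the extended Euclidean algorithm:
1800 = 2×803 + 194
803 = 4×194 + 27
194 = 7×27 + 5
27 = 5×5 + 2
5 = 2×2 + 1
2 = 2×1 + 0
Back-substitute:
1 = 5 − 2·2
1 = −2·27 + 11·5
1 = 11·194 − 79·27
1 = −79·803 + 327·194
1 = 327·1800 − 733·803
So 803·(-733) ≡ 1 (mod 1800), hence d ≡ -733 ≡ 1067 (mod 1800).

1067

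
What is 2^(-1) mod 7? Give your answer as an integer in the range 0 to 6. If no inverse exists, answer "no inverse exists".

Apply the Euclidean algorithm to 7 and 2:
7 = 3*2 + 1
2 = 2*1 + 0
Since gcd(2, 7) = 1, back-substitute to write 1 as a combination:
1 = 7 − 3·2
So 2·(-3) ≡ 1 (mod 7), and -3 ≡ 4 (mod 7).

4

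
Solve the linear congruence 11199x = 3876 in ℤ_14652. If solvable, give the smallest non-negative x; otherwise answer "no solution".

First find gcd(11199, 14652):
14652 = 1×11199 + 3453
11199 = 3×3453 + 840
3453 = 4×840 + 93
840 = 9×93 + 3
93 = 31×3 + 0
gcd = 3 and 3 | 3876, so solutions exist. Divide through by 3: 3733x ≡ 1292 (mod 4884).
Now find 3733⁻¹ mod 4884:
4884 = 1·3733 + 1151
3733 = 3·1151 + 280
1151 = 4·280 + 31
280 = 9·31 + 1
31 = 31·1 + 0
Back-substitute:
1 = 280 − 9·31
1 = −9·1151 + 37·280
1 = 37·3733 − 120·1151
1 = −120·4884 + 157·3733
So 3733⁻¹ ≡ 157 (mod 4884).
Then x ≡ 157·1292 ≡ 2600 (mod 4884); the smallest non-negative solution is x = 2600.

2600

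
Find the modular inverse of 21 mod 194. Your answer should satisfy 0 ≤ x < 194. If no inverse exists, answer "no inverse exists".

37

Run Euclid on (194, 21):
194 = 9·21 + 5
21 = 4·5 + 1
5 = 5·1 + 0
Since gcd(21, 194) = 1, back-substitute to write 1 as a combination:
1 = 21 − 4·5
1 = −4·194 + 37·21
So 21·37 ≡ 1 (mod 194).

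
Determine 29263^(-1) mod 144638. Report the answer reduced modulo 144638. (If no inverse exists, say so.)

no inverse exists

Euclidean algorithm on 144638, 29263:
144638 = 4*29263 + 27586
29263 = 1*27586 + 1677
27586 = 16*1677 + 754
1677 = 2*754 + 169
754 = 4*169 + 78
169 = 2*78 + 13
78 = 6*13 + 0
Since gcd = 13 > 1, 29263 is not a unit mod 144638.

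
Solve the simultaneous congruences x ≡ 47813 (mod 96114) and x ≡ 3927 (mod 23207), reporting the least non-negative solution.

1602075965

Write x = 47813 + 96114·k. Then 96114·k ≡ 3927 − 47813 ≡ 2528 (mod 23207).
Need 96114⁻¹ mod 23207. Extended Euclid on (23207, 3286):
23207 = 7*3286 + 205
3286 = 16*205 + 6
205 = 34*6 + 1
6 = 6*1 + 0
Back-substitute:
1 = 205 − 34·6
1 = −34·3286 + 545·205
1 = 545·23207 − 3849·3286
96114⁻¹ ≡ 19358 (mod 23207), so k ≡ 19358·2528 ≡ 16668 (mod 23207).
x = 47813 + 96114·16668 = 1602075965.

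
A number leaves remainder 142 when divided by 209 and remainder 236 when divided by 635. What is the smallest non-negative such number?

Write x = 142 + 209·k. Then 209·k ≡ 236 − 142 ≡ 94 (mod 635).
Need 209⁻¹ mod 635. Extended Euclid on (635, 209):
635 = 3·209 + 8
209 = 26·8 + 1
8 = 8·1 + 0
Back-substitute:
1 = 209 − 26·8
1 = −26·635 + 79·209
209⁻¹ ≡ 79 (mod 635), so k ≡ 79·94 ≡ 441 (mod 635).
x = 142 + 209·441 = 92311.

92311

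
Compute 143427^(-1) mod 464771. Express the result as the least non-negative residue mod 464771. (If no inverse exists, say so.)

262948

Run Euclid on (464771, 143427):
464771 = 3·143427 + 34490
143427 = 4·34490 + 5467
34490 = 6·5467 + 1688
5467 = 3·1688 + 403
1688 = 4·403 + 76
403 = 5·76 + 23
76 = 3·23 + 7
23 = 3·7 + 2
7 = 3·2 + 1
2 = 2·1 + 0
gcd = 1, so the inverse exists. Back-substitute:
1 = 7 − 3·2
1 = −3·23 + 10·7
1 = 10·76 − 33·23
1 = −33·403 + 175·76
1 = 175·1688 − 733·403
1 = −733·5467 + 2374·1688
1 = 2374·34490 − 14977·5467
1 = −14977·143427 + 62282·34490
1 = 62282·464771 − 201823·143427
So 143427·(-201823) ≡ 1 (mod 464771), and -201823 ≡ 262948 (mod 464771).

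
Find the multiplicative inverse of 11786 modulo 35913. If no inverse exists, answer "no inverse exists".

gcd(35913, 11786) by repeated division:
35913 = 3*11786 + 555
11786 = 21*555 + 131
555 = 4*131 + 31
131 = 4*31 + 7
31 = 4*7 + 3
7 = 2*3 + 1
3 = 3*1 + 0
gcd = 1, so the inverse exists. Back-substitute:
1 = 7 − 2·3
1 = −2·31 + 9·7
1 = 9·131 − 38·31
1 = −38·555 + 161·131
1 = 161·11786 − 3419·555
1 = −3419·35913 + 10418·11786
So 11786·10418 ≡ 1 (mod 35913).

10418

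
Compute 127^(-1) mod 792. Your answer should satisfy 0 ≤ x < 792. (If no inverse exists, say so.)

343

gcd(792, 127) by repeated division:
792 = 6·127 + 30
127 = 4·30 + 7
30 = 4·7 + 2
7 = 3·2 + 1
2 = 2·1 + 0
gcd = 1, so the inverse exists. Back-substitute:
1 = 7 − 3·2
1 = −3·30 + 13·7
1 = 13·127 − 55·30
1 = −55·792 + 343·127
So 127·343 ≡ 1 (mod 792).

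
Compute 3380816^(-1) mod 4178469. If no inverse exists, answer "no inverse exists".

Extended Euclidean algorithm:
4178469 = 1*3380816 + 797653
3380816 = 4*797653 + 190204
797653 = 4*190204 + 36837
190204 = 5*36837 + 6019
36837 = 6*6019 + 723
6019 = 8*723 + 235
723 = 3*235 + 18
235 = 13*18 + 1
18 = 18*1 + 0
The gcd is 1. Working backward:
1 = 235 − 13·18
1 = −13·723 + 40·235
1 = 40·6019 − 333·723
1 = −333·36837 + 2038·6019
1 = 2038·190204 − 10523·36837
1 = −10523·797653 + 44130·190204
1 = 44130·3380816 − 187043·797653
1 = −187043·4178469 + 231173·3380816
So 3380816·231173 ≡ 1 (mod 4178469).

231173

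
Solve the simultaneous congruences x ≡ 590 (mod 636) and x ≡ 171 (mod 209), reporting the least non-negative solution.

74366

Write x = 590 + 636·k. Then 636·k ≡ 171 − 590 ≡ 208 (mod 209).
Need 636⁻¹ mod 209. Extended Euclid on (209, 9):
209 = 23·9 + 2
9 = 4·2 + 1
2 = 2·1 + 0
Back-substitute:
1 = 9 − 4·2
1 = −4·209 + 93·9
636⁻¹ ≡ 93 (mod 209), so k ≡ 93·208 ≡ 116 (mod 209).
x = 590 + 636·116 = 74366.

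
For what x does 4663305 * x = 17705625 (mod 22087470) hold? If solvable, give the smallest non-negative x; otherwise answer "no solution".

First find gcd(4663305, 22087470):
22087470 = 4×4663305 + 3434250
4663305 = 1×3434250 + 1229055
3434250 = 2×1229055 + 976140
1229055 = 1×976140 + 252915
976140 = 3×252915 + 217395
252915 = 1×217395 + 35520
217395 = 6×35520 + 4275
35520 = 8×4275 + 1320
4275 = 3×1320 + 315
1320 = 4×315 + 60
315 = 5×60 + 15
60 = 4×15 + 0
gcd = 15 and 15 | 17705625, so solutions exist. Divide through by 15: 310887x ≡ 1180375 (mod 1472498).
Now find 310887⁻¹ mod 1472498:
1472498 = 4*310887 + 228950
310887 = 1*228950 + 81937
228950 = 2*81937 + 65076
81937 = 1*65076 + 16861
65076 = 3*16861 + 14493
16861 = 1*14493 + 2368
14493 = 6*2368 + 285
2368 = 8*285 + 88
285 = 3*88 + 21
88 = 4*21 + 4
21 = 5*4 + 1
4 = 4*1 + 0
Back-substitute:
1 = 21 − 5·4
1 = −5·88 + 21·21
1 = 21·285 − 68·88
1 = −68·2368 + 565·285
1 = 565·14493 − 3458·2368
1 = −3458·16861 + 4023·14493
1 = 4023·65076 − 15527·16861
1 = −15527·81937 + 19550·65076
1 = 19550·228950 − 54627·81937
1 = −54627·310887 + 74177·228950
1 = 74177·1472498 − 351335·310887
So 310887·(-351335) ≡ 1 (mod 1472498), i.e. 310887⁻¹ ≡ 1121163.
Then x ≡ 1121163·1180375 ≡ 1396103 (mod 1472498); the smallest non-negative solution is x = 1396103.

1396103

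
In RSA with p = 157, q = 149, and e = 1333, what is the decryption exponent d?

14653

φ(n) = (p−1)(q−1) = 156·148 = 23088.
Need d with 1333·d ≡ 1 (mod 23088). Apply the extended Euclidean algorithm:
23088 = 17·1333 + 427
1333 = 3·427 + 52
427 = 8·52 + 11
52 = 4·11 + 8
11 = 1·8 + 3
8 = 2·3 + 2
3 = 1·2 + 1
2 = 2·1 + 0
Back-substitute:
1 = 3 − 2
1 = −8 + 3·3
1 = 3·11 − 4·8
1 = −4·52 + 19·11
1 = 19·427 − 156·52
1 = −156·1333 + 487·427
1 = 487·23088 − 8435·1333
So 1333·(-8435) ≡ 1 (mod 23088), hence d ≡ -8435 ≡ 14653 (mod 23088).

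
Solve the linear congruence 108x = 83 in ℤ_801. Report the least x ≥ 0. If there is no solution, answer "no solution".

gcd(108, 801):
801 = 7*108 + 45
108 = 2*45 + 18
45 = 2*18 + 9
18 = 2*9 + 0
gcd = 9, but 9 ∤ 83, so the congruence has no solution.

no solution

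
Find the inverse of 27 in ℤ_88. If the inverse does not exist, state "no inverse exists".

75

gcd(88, 27) by repeated division:
88 = 3·27 + 7
27 = 3·7 + 6
7 = 1·6 + 1
6 = 6·1 + 0
The gcd is 1. Working backward:
1 = 7 − 6
1 = −27 + 4·7
1 = 4·88 − 13·27
So 27·(-13) ≡ 1 (mod 88), and -13 ≡ 75 (mod 88).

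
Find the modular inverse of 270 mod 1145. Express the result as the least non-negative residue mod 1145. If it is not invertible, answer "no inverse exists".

Euclidean algorithm on 1145, 270:
1145 = 4*270 + 65
270 = 4*65 + 10
65 = 6*10 + 5
10 = 2*5 + 0
The gcd is 5, not 1, hence no inverse exists.

no inverse exists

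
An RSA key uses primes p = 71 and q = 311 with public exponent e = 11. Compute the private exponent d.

φ(n) = (p−1)(q−1) = 70·310 = 21700.
Need d with 11·d ≡ 1 (mod 21700). Apply the extended Euclidean algorithm:
21700 = 1972×11 + 8
11 = 1×8 + 3
8 = 2×3 + 2
3 = 1×2 + 1
2 = 2×1 + 0
Back-substitute:
1 = 3 − 2
1 = −8 + 3·3
1 = 3·11 − 4·8
1 = −4·21700 + 7891·11
So 11·7891 ≡ 1 (mod 21700), hence d = 7891.

7891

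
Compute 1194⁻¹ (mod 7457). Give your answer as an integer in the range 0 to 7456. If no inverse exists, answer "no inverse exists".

Run Euclid on (7457, 1194):
7457 = 6*1194 + 293
1194 = 4*293 + 22
293 = 13*22 + 7
22 = 3*7 + 1
7 = 7*1 + 0
The gcd is 1. Working backward:
1 = 22 − 3·7
1 = −3·293 + 40·22
1 = 40·1194 − 163·293
1 = −163·7457 + 1018·1194
So 1194·1018 ≡ 1 (mod 7457).

1018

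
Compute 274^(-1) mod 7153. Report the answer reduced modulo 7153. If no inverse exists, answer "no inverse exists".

Extended Euclidean algorithm:
7153 = 26×274 + 29
274 = 9×29 + 13
29 = 2×13 + 3
13 = 4×3 + 1
3 = 3×1 + 0
Since gcd(274, 7153) = 1, back-substitute to write 1 as a combination:
1 = 13 − 4·3
1 = −4·29 + 9·13
1 = 9·274 − 85·29
1 = −85·7153 + 2219·274
So 274·2219 ≡ 1 (mod 7153).

2219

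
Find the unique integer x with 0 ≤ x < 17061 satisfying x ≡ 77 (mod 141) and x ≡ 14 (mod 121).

2192

Write x = 77 + 141·k. Then 141·k ≡ 14 − 77 ≡ 58 (mod 121).
Need 141⁻¹ mod 121. Extended Euclid on (121, 20):
121 = 6·20 + 1
20 = 20·1 + 0
Back-substitute:
1 = 121 − 6·20
141⁻¹ ≡ 115 (mod 121), so k ≡ 115·58 ≡ 15 (mod 121).
x = 77 + 141·15 = 2192.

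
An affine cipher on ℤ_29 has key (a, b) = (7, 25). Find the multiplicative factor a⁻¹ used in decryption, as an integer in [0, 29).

Extended Euclidean algorithm:
29 = 4·7 + 1
7 = 7·1 + 0
Since gcd(7, 29) = 1, back-substitute to write 1 as a combination:
1 = 29 − 4·7
So 7·(-4) ≡ 1 (mod 29), and -4 ≡ 25 (mod 29).

25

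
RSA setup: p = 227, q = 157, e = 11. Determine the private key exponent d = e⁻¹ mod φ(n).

32051

φ(n) = (p−1)(q−1) = 226·156 = 35256.
Need d with 11·d ≡ 1 (mod 35256). Apply the extended Euclidean algorithm:
35256 = 3205×11 + 1
11 = 11×1 + 0
Back-substitute:
1 = 35256 − 3205·11
So 11·(-3205) ≡ 1 (mod 35256), hence d ≡ -3205 ≡ 32051 (mod 35256).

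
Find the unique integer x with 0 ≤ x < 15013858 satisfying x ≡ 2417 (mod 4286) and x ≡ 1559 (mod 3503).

6152827

Write x = 2417 + 4286·k. Then 4286·k ≡ 1559 − 2417 ≡ 2645 (mod 3503).
Need 4286⁻¹ mod 3503. Extended Euclid on (3503, 783):
3503 = 4×783 + 371
783 = 2×371 + 41
371 = 9×41 + 2
41 = 20×2 + 1
2 = 2×1 + 0
Back-substitute:
1 = 41 − 20·2
1 = −20·371 + 181·41
1 = 181·783 − 382·371
1 = −382·3503 + 1709·783
4286⁻¹ ≡ 1709 (mod 3503), so k ≡ 1709·2645 ≡ 1435 (mod 3503).
x = 2417 + 4286·1435 = 6152827.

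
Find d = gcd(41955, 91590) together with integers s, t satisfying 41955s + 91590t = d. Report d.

Euclidean algorithm:
91590 = 2*41955 + 7680
41955 = 5*7680 + 3555
7680 = 2*3555 + 570
3555 = 6*570 + 135
570 = 4*135 + 30
135 = 4*30 + 15
30 = 2*15 + 0
gcd(41955, 91590) = 15.
Express as a combination:
15 = 135 − 4·30
15 = −4·570 + 17·135
15 = 17·3555 − 106·570
15 = −106·7680 + 229·3555
15 = 229·41955 − 1251·7680
15 = −1251·91590 + 2731·41955
So 15 = (-1251)·91590 + (2731)·41955.

15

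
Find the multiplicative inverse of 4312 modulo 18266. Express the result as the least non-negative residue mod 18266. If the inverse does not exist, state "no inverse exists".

no inverse exists

Compute gcd(4312, 18266):
18266 = 4·4312 + 1018
4312 = 4·1018 + 240
1018 = 4·240 + 58
240 = 4·58 + 8
58 = 7·8 + 2
8 = 4·2 + 0
The gcd is 2, not 1, hence no inverse exists.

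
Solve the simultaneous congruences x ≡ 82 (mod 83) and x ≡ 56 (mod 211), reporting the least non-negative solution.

9129

Write x = 82 + 83·k. Then 83·k ≡ 56 − 82 ≡ 185 (mod 211).
Need 83⁻¹ mod 211. Extended Euclid on (211, 83):
211 = 2×83 + 45
83 = 1×45 + 38
45 = 1×38 + 7
38 = 5×7 + 3
7 = 2×3 + 1
3 = 3×1 + 0
Back-substitute:
1 = 7 − 2·3
1 = −2·38 + 11·7
1 = 11·45 − 13·38
1 = −13·83 + 24·45
1 = 24·211 − 61·83
83⁻¹ ≡ 150 (mod 211), so k ≡ 150·185 ≡ 109 (mod 211).
x = 82 + 83·109 = 9129.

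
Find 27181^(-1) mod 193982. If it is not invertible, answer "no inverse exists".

Extended Euclidean algorithm:
193982 = 7·27181 + 3715
27181 = 7·3715 + 1176
3715 = 3·1176 + 187
1176 = 6·187 + 54
187 = 3·54 + 25
54 = 2·25 + 4
25 = 6·4 + 1
4 = 4·1 + 0
Since gcd(27181, 193982) = 1, back-substitute to write 1 as a combination:
1 = 25 − 6·4
1 = −6·54 + 13·25
1 = 13·187 − 45·54
1 = −45·1176 + 283·187
1 = 283·3715 − 894·1176
1 = −894·27181 + 6541·3715
1 = 6541·193982 − 46681·27181
So 27181·(-46681) ≡ 1 (mod 193982), and -46681 ≡ 147301 (mod 193982).

147301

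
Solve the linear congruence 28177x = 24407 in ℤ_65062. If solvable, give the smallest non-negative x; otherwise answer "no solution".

6263

First find gcd(28177, 65062):
65062 = 2×28177 + 8708
28177 = 3×8708 + 2053
8708 = 4×2053 + 496
2053 = 4×496 + 69
496 = 7×69 + 13
69 = 5×13 + 4
13 = 3×4 + 1
4 = 4×1 + 0
gcd = 1, so a unique solution mod 65062 exists.
Back-substitute for the Bézout coefficients:
1 = 13 − 3·4
1 = −3·69 + 16·13
1 = 16·496 − 115·69
1 = −115·2053 + 476·496
1 = 476·8708 − 2019·2053
1 = −2019·28177 + 6533·8708
1 = 6533·65062 − 15085·28177
So 28177·(-15085) ≡ 1 (mod 65062), giving 28177⁻¹ ≡ 49977.
x ≡ 28177⁻¹·24407 ≡ 49977·24407 ≡ 6263 (mod 65062).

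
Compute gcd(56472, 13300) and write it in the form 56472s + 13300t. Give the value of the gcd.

4

Euclidean algorithm:
56472 = 4×13300 + 3272
13300 = 4×3272 + 212
3272 = 15×212 + 92
212 = 2×92 + 28
92 = 3×28 + 8
28 = 3×8 + 4
8 = 2×4 + 0
gcd(56472, 13300) = 4.
Back-substituting:
4 = 28 − 3·8
4 = −3·92 + 10·28
4 = 10·212 − 23·92
4 = −23·3272 + 355·212
4 = 355·13300 − 1443·3272
4 = −1443·56472 + 6127·13300
So 4 = (-1443)·56472 + (6127)·13300.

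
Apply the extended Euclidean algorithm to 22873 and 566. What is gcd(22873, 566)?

1

Repeated division:
22873 = 40·566 + 233
566 = 2·233 + 100
233 = 2·100 + 33
100 = 3·33 + 1
33 = 33·1 + 0
gcd(22873, 566) = 1.
Express as a combination:
1 = 100 − 3·33
1 = −3·233 + 7·100
1 = 7·566 − 17·233
1 = −17·22873 + 687·566
So 1 = (-17)·22873 + (687)·566.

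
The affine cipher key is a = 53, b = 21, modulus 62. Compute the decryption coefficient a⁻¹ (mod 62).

55

Apply the Euclidean algorithm to 62 and 53:
62 = 1·53 + 9
53 = 5·9 + 8
9 = 1·8 + 1
8 = 8·1 + 0
Since gcd(53, 62) = 1, back-substitute to write 1 as a combination:
1 = 9 − 8
1 = −53 + 6·9
1 = 6·62 − 7·53
So 53·(-7) ≡ 1 (mod 62), and -7 ≡ 55 (mod 62).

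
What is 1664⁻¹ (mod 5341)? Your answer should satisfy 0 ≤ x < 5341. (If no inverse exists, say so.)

Extended Euclidean algorithm:
5341 = 3×1664 + 349
1664 = 4×349 + 268
349 = 1×268 + 81
268 = 3×81 + 25
81 = 3×25 + 6
25 = 4×6 + 1
6 = 6×1 + 0
gcd = 1, so the inverse exists. Back-substitute:
1 = 25 − 4·6
1 = −4·81 + 13·25
1 = 13·268 − 43·81
1 = −43·349 + 56·268
1 = 56·1664 − 267·349
1 = −267·5341 + 857·1664
So 1664·857 ≡ 1 (mod 5341).

857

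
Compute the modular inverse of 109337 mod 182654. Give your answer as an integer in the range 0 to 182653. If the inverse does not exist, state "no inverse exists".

Apply the Euclidean algorithm to 182654 and 109337:
182654 = 1·109337 + 73317
109337 = 1·73317 + 36020
73317 = 2·36020 + 1277
36020 = 28·1277 + 264
1277 = 4·264 + 221
264 = 1·221 + 43
221 = 5·43 + 6
43 = 7·6 + 1
6 = 6·1 + 0
Since gcd(109337, 182654) = 1, back-substitute to write 1 as a combination:
1 = 43 − 7·6
1 = −7·221 + 36·43
1 = 36·264 − 43·221
1 = −43·1277 + 208·264
1 = 208·36020 − 5867·1277
1 = −5867·73317 + 11942·36020
1 = 11942·109337 − 17809·73317
1 = −17809·182654 + 29751·109337
So 109337·29751 ≡ 1 (mod 182654).

29751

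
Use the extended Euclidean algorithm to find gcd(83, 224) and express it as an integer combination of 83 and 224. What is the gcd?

Euclidean algorithm:
224 = 2·83 + 58
83 = 1·58 + 25
58 = 2·25 + 8
25 = 3·8 + 1
8 = 8·1 + 0
gcd(83, 224) = 1.
Express as a combination:
1 = 25 − 3·8
1 = −3·58 + 7·25
1 = 7·83 − 10·58
1 = −10·224 + 27·83
So 1 = (-10)·224 + (27)·83.

1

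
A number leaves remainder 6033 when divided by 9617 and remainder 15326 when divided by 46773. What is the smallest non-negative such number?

Write x = 6033 + 9617·k. Then 9617·k ≡ 15326 − 6033 ≡ 9293 (mod 46773).
Need 9617⁻¹ mod 46773. Extended Euclid on (46773, 9617):
46773 = 4×9617 + 8305
9617 = 1×8305 + 1312
8305 = 6×1312 + 433
1312 = 3×433 + 13
433 = 33×13 + 4
13 = 3×4 + 1
4 = 4×1 + 0
Back-substitute:
1 = 13 − 3·4
1 = −3·433 + 100·13
1 = 100·1312 − 303·433
1 = −303·8305 + 1918·1312
1 = 1918·9617 − 2221·8305
1 = −2221·46773 + 10802·9617
9617⁻¹ ≡ 10802 (mod 46773), so k ≡ 10802·9293 ≡ 8128 (mod 46773).
x = 6033 + 9617·8128 = 78173009.

78173009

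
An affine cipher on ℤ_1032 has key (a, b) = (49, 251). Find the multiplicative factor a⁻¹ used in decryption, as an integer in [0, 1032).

337

Run Euclid on (1032, 49):
1032 = 21×49 + 3
49 = 16×3 + 1
3 = 3×1 + 0
gcd = 1, so the inverse exists. Back-substitute:
1 = 49 − 16·3
1 = −16·1032 + 337·49
So 49·337 ≡ 1 (mod 1032).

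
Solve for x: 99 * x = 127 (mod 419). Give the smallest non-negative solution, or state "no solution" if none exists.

69

First find gcd(99, 419):
419 = 4*99 + 23
99 = 4*23 + 7
23 = 3*7 + 2
7 = 3*2 + 1
2 = 2*1 + 0
gcd = 1, so a unique solution mod 419 exists.
Back-substitute for the Bézout coefficients:
1 = 7 − 3·2
1 = −3·23 + 10·7
1 = 10·99 − 43·23
1 = −43·419 + 182·99
So 99·(182) ≡ 1 (mod 419), giving 99⁻¹ ≡ 182.
x ≡ 99⁻¹·127 ≡ 182·127 ≡ 69 (mod 419).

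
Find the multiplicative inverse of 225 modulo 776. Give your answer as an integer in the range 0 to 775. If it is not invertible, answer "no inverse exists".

Apply the Euclidean algorithm to 776 and 225:
776 = 3·225 + 101
225 = 2·101 + 23
101 = 4·23 + 9
23 = 2·9 + 5
9 = 1·5 + 4
5 = 1·4 + 1
4 = 4·1 + 0
The gcd is 1. Working backward:
1 = 5 − 4
1 = −9 + 2·5
1 = 2·23 − 5·9
1 = −5·101 + 22·23
1 = 22·225 − 49·101
1 = −49·776 + 169·225
So 225·169 ≡ 1 (mod 776).

169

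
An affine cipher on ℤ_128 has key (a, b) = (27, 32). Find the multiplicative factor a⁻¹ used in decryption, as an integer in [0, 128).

Apply the Euclidean algorithm to 128 and 27:
128 = 4×27 + 20
27 = 1×20 + 7
20 = 2×7 + 6
7 = 1×6 + 1
6 = 6×1 + 0
Since gcd(27, 128) = 1, back-substitute to write 1 as a combination:
1 = 7 − 6
1 = −20 + 3·7
1 = 3·27 − 4·20
1 = −4·128 + 19·27
So 27·19 ≡ 1 (mod 128).

19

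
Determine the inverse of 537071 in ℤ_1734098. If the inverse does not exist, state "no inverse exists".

Run Euclid on (1734098, 537071):
1734098 = 3*537071 + 122885
537071 = 4*122885 + 45531
122885 = 2*45531 + 31823
45531 = 1*31823 + 13708
31823 = 2*13708 + 4407
13708 = 3*4407 + 487
4407 = 9*487 + 24
487 = 20*24 + 7
24 = 3*7 + 3
7 = 2*3 + 1
3 = 3*1 + 0
gcd = 1, so the inverse exists. Back-substitute:
1 = 7 − 2·3
1 = −2·24 + 7·7
1 = 7·487 − 142·24
1 = −142·4407 + 1285·487
1 = 1285·13708 − 3997·4407
1 = −3997·31823 + 9279·13708
1 = 9279·45531 − 13276·31823
1 = −13276·122885 + 35831·45531
1 = 35831·537071 − 156600·122885
1 = −156600·1734098 + 505631·537071
So 537071·505631 ≡ 1 (mod 1734098).

505631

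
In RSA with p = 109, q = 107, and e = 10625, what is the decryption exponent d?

φ(n) = (p−1)(q−1) = 108·106 = 11448.
Need d with 10625·d ≡ 1 (mod 11448). Apply the extended Euclidean algorithm:
11448 = 1*10625 + 823
10625 = 12*823 + 749
823 = 1*749 + 74
749 = 10*74 + 9
74 = 8*9 + 2
9 = 4*2 + 1
2 = 2*1 + 0
Back-substitute:
1 = 9 − 4·2
1 = −4·74 + 33·9
1 = 33·749 − 334·74
1 = −334·823 + 367·749
1 = 367·10625 − 4738·823
1 = −4738·11448 + 5105·10625
So 10625·5105 ≡ 1 (mod 11448), hence d = 5105.

5105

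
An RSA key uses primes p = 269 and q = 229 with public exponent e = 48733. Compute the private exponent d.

φ(n) = (p−1)(q−1) = 268·228 = 61104.
Need d with 48733·d ≡ 1 (mod 61104). Apply the extended Euclidean algorithm:
61104 = 1·48733 + 12371
48733 = 3·12371 + 11620
12371 = 1·11620 + 751
11620 = 15·751 + 355
751 = 2·355 + 41
355 = 8·41 + 27
41 = 1·27 + 14
27 = 1·14 + 13
14 = 1·13 + 1
13 = 13·1 + 0
Back-substitute:
1 = 14 − 13
1 = −27 + 2·14
1 = 2·41 − 3·27
1 = −3·355 + 26·41
1 = 26·751 − 55·355
1 = −55·11620 + 851·751
1 = 851·12371 − 906·11620
1 = −906·48733 + 3569·12371
1 = 3569·61104 − 4475·48733
So 48733·(-4475) ≡ 1 (mod 61104), hence d ≡ -4475 ≡ 56629 (mod 61104).

56629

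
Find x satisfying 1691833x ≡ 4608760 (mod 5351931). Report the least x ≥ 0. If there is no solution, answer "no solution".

237700

First find gcd(1691833, 5351931):
5351931 = 3×1691833 + 276432
1691833 = 6×276432 + 33241
276432 = 8×33241 + 10504
33241 = 3×10504 + 1729
10504 = 6×1729 + 130
1729 = 13×130 + 39
130 = 3×39 + 13
39 = 3×13 + 0
gcd = 13 and 13 | 4608760, so solutions exist. Divide through by 13: 130141x ≡ 354520 (mod 411687).
Now find 130141⁻¹ mod 411687:
411687 = 3×130141 + 21264
130141 = 6×21264 + 2557
21264 = 8×2557 + 808
2557 = 3×808 + 133
808 = 6×133 + 10
133 = 13×10 + 3
10 = 3×3 + 1
3 = 3×1 + 0
Back-substitute:
1 = 10 − 3·3
1 = −3·133 + 40·10
1 = 40·808 − 243·133
1 = −243·2557 + 769·808
1 = 769·21264 − 6395·2557
1 = −6395·130141 + 39139·21264
1 = 39139·411687 − 123812·130141
So 130141·(-123812) ≡ 1 (mod 411687), i.e. 130141⁻¹ ≡ 287875.
Then x ≡ 287875·354520 ≡ 237700 (mod 411687); the smallest non-negative solution is x = 237700.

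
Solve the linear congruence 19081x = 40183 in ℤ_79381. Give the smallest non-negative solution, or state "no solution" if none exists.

45078

First find gcd(19081, 79381):
79381 = 4·19081 + 3057
19081 = 6·3057 + 739
3057 = 4·739 + 101
739 = 7·101 + 32
101 = 3·32 + 5
32 = 6·5 + 2
5 = 2·2 + 1
2 = 2·1 + 0
gcd = 1, so a unique solution mod 79381 exists.
Back-substitute for the Bézout coefficients:
1 = 5 − 2·2
1 = −2·32 + 13·5
1 = 13·101 − 41·32
1 = −41·739 + 300·101
1 = 300·3057 − 1241·739
1 = −1241·19081 + 7746·3057
1 = 7746·79381 − 32225·19081
So 19081·(-32225) ≡ 1 (mod 79381), giving 19081⁻¹ ≡ 47156.
x ≡ 19081⁻¹·40183 ≡ 47156·40183 ≡ 45078 (mod 79381).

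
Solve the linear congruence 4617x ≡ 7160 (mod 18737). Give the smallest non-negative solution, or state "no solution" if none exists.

1008

First find gcd(4617, 18737):
18737 = 4×4617 + 269
4617 = 17×269 + 44
269 = 6×44 + 5
44 = 8×5 + 4
5 = 1×4 + 1
4 = 4×1 + 0
gcd = 1, so a unique solution mod 18737 exists.
Back-substitute for the Bézout coefficients:
1 = 5 − 4
1 = −44 + 9·5
1 = 9·269 − 55·44
1 = −55·4617 + 944·269
1 = 944·18737 − 3831·4617
So 4617·(-3831) ≡ 1 (mod 18737), giving 4617⁻¹ ≡ 14906.
x ≡ 4617⁻¹·7160 ≡ 14906·7160 ≡ 1008 (mod 18737).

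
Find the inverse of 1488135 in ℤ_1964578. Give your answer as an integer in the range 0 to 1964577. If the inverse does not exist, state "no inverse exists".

Euclidean algorithm on 1964578, 1488135:
1964578 = 1·1488135 + 476443
1488135 = 3·476443 + 58806
476443 = 8·58806 + 5995
58806 = 9·5995 + 4851
5995 = 1·4851 + 1144
4851 = 4·1144 + 275
1144 = 4·275 + 44
275 = 6·44 + 11
44 = 4·11 + 0
Since gcd = 11 > 1, 1488135 is not a unit mod 1964578.

no inverse exists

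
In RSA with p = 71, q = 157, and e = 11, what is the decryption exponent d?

φ(n) = (p−1)(q−1) = 70·156 = 10920.
Need d with 11·d ≡ 1 (mod 10920). Apply the extended Euclidean algorithm:
10920 = 992×11 + 8
11 = 1×8 + 3
8 = 2×3 + 2
3 = 1×2 + 1
2 = 2×1 + 0
Back-substitute:
1 = 3 − 2
1 = −8 + 3·3
1 = 3·11 − 4·8
1 = −4·10920 + 3971·11
So 11·3971 ≡ 1 (mod 10920), hence d = 3971.

3971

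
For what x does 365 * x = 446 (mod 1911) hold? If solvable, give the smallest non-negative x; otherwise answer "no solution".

1174

First find gcd(365, 1911):
1911 = 5·365 + 86
365 = 4·86 + 21
86 = 4·21 + 2
21 = 10·2 + 1
2 = 2·1 + 0
gcd = 1, so a unique solution mod 1911 exists.
Back-substitute for the Bézout coefficients:
1 = 21 − 10·2
1 = −10·86 + 41·21
1 = 41·365 − 174·86
1 = −174·1911 + 911·365
So 365·(911) ≡ 1 (mod 1911), giving 365⁻¹ ≡ 911.
x ≡ 365⁻¹·446 ≡ 911·446 ≡ 1174 (mod 1911).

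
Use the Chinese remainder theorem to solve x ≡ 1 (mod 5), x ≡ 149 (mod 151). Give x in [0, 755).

451

Write x = 1 + 5·k. Then 5·k ≡ 149 − 1 ≡ 148 (mod 151).
Need 5⁻¹ mod 151. Extended Euclid on (151, 5):
151 = 30*5 + 1
5 = 5*1 + 0
Back-substitute:
1 = 151 − 30·5
5⁻¹ ≡ 121 (mod 151), so k ≡ 121·148 ≡ 90 (mod 151).
x = 1 + 5·90 = 451.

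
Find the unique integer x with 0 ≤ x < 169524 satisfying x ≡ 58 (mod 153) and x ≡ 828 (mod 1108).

Write x = 58 + 153·k. Then 153·k ≡ 828 − 58 ≡ 770 (mod 1108).
Need 153⁻¹ mod 1108. Extended Euclid on (1108, 153):
1108 = 7*153 + 37
153 = 4*37 + 5
37 = 7*5 + 2
5 = 2*2 + 1
2 = 2*1 + 0
Back-substitute:
1 = 5 − 2·2
1 = −2·37 + 15·5
1 = 15·153 − 62·37
1 = −62·1108 + 449·153
153⁻¹ ≡ 449 (mod 1108), so k ≡ 449·770 ≡ 34 (mod 1108).
x = 58 + 153·34 = 5260.

5260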